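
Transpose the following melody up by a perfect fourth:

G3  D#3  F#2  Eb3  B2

C4 G#3 B2 Ab3 E3

G3 up a perfect fourth is C4.
A perfect fourth up from D#3 gives G#3.
F#2 up a perfect fourth is B2.
Eb3: a fourth up reaches A, and 5 semitones makes it Ab3.
B2: a fourth up reaches E, and 5 semitones makes it E3.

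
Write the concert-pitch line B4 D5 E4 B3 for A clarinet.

D5 F5 G4 D4

The A clarinet sounds a minor third below written, so the written part must be a minor third above concert — transpose each note up.
B4 gives D5
D5 gives F5
E4 gives G4
B3 gives D4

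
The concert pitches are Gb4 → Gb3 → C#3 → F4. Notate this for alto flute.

Cb5 Cb4 F#3 Bb4

Written C4 sounds as G3 on the alto flute, so concert pitches are written a perfect fourth up.
Gb4 -> Cb5
Gb3 -> Cb4
C#3 -> F#3
F4 -> Bb4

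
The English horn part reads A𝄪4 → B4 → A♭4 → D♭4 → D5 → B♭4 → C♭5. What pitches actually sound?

D##4 E4 Db4 Gb3 G4 Eb4 Fb4

The English horn sounds a perfect fifth below written, so transpose each written note down a perfect fifth.
A##4 to D##4
B4 to E4
Ab4 to Db4
Db4 to Gb3
D5 to G4
Bb4 to Eb4
Cb5 to Fb4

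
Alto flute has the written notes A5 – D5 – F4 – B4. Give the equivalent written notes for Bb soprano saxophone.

F#5 B4 D4 G#4

First find concert pitch: the alto flute sounds a perfect fourth below written, so A5 D5 F4 B4 sounds E5 A4 C4 F#4.
Then write for Bb soprano saxophone: it sounds a major second below written, so the part must be a major second above concert.
E5 → F#5
A4 → B4
C4 → D4
F#4 → G#4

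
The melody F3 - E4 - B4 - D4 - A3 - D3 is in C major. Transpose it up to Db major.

Gb3 F4 C5 Eb4 Bb3 Eb3

C major to Db major up is a minor second, so every note moves up by that interval.
F3 to Gb3
E4 to F4
B4 to C5
D4 to Eb4
A3 to Bb3
D3 to Eb3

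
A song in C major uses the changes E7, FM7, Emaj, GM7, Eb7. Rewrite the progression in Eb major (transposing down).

C major down to Eb major is a major sixth; each chord root moves by that interval while the quality stays the same.
E7: root E down a major sixth → G, giving G7.
FM7: root F down a major sixth → Ab, giving AbM7.
Emaj: root E down a major sixth → G, giving Gmaj.
GM7: root G down a major sixth → Bb, giving BbM7.
Eb7: root Eb down a major sixth → Gb, giving Gb7.

G7 AbM7 Gmaj BbM7 Gb7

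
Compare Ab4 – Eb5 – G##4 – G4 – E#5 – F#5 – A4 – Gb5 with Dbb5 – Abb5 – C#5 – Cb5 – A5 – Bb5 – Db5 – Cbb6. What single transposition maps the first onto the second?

Take the first pair: Ab4 → Dbb5. A to D spans 4 letter names, so the interval is some kind of fourth.
Ab4 to Dbb5 is 4 semitones, which makes it a diminished fourth; the second version is higher, so the direction is up.
Checking another pair — Gb5 → Cbb6 — gives the same interval.

up a diminished fourth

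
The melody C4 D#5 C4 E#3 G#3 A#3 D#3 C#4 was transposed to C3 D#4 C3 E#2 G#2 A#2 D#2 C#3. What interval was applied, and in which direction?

down a perfect octave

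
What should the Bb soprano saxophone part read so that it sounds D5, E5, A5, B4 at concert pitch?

Written C4 sounds as Bb3 on the Bb soprano saxophone, so concert pitches are written a major second up.
D5 gives E5
E5 gives F#5
A5 gives B5
B4 gives C#5

E5 F#5 B5 C#5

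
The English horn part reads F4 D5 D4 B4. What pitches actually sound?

Bb3 G4 G3 E4

The English horn sounds a perfect fifth below written, so transpose each written note down a perfect fifth.
F4 becomes Bb3
D5 becomes G4
D4 becomes G3
B4 becomes E4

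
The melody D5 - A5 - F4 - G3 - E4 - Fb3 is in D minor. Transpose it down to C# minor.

C#5 G#5 E4 F#3 D#4 Eb3

D minor to C# minor down is a minor second, so every note moves down by that interval.
D5 becomes C#5
A5 becomes G#5
F4 becomes E4
G3 becomes F#3
E4 becomes D#4
Fb3 becomes Eb3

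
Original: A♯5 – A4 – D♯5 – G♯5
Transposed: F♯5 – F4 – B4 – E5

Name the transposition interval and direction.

down a major third

From A#5 to F#5 is 3 letter names — a third of some quality.
F#5 to A#5 is 4 semitones, which makes it a major third; the second version is lower, so the direction is down.
Checking another pair — G#5 → E5 — gives the same interval.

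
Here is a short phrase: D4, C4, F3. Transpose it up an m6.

Bb4 Ab4 Db4

A minor sixth up from D4 gives Bb4.
C4: a sixth up reaches A, and 8 semitones makes it Ab4.
F3: a sixth up reaches D, and 8 semitones makes it Db4.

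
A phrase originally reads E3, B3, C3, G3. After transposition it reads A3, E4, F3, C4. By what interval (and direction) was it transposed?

up a perfect fourth

From E3 to A3 is 4 letter names — a fourth of some quality.
E3 to A3 is 5 semitones, which makes it a perfect fourth; the second version is higher, so the direction is up.
Checking another pair — G3 → C4 — gives the same interval.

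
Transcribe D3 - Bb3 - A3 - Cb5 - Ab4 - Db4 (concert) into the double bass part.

D4 Bb4 A4 Cb6 Ab5 Db5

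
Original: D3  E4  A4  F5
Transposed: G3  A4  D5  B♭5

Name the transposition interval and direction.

up a perfect fourth

From D3 to G3 is 4 letter names — a fourth of some quality.
D3 to G3 is 5 semitones, which makes it a perfect fourth; the second version is higher, so the direction is up.
Checking another pair — F5 → Bb5 — gives the same interval.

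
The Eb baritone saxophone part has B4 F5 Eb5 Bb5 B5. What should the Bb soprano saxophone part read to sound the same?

E3 Bb3 Ab3 Eb4 E4

First find concert pitch: the Eb baritone saxophone sounds a major thirteenth below written, so B4 F5 Eb5 Bb5 B5 sounds D3 Ab3 Gb3 Db4 D4.
Then write for Bb soprano saxophone: it sounds a major second below written, so the part must be a major second above concert.
D3 → E3
Ab3 → Bb3
Gb3 → Ab3
Db4 → Eb4
D4 → E4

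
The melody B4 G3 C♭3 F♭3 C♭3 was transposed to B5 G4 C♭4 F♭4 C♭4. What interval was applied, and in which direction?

up a perfect octave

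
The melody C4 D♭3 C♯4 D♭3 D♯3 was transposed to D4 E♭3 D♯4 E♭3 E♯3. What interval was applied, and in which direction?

up a major second

Take the first pair: C4 → D4. C to D spans 2 letter names, so the interval is some kind of second.
C4 to D4 is 2 semitones, which makes it a major second; the second version is higher, so the direction is up.
Checking another pair — D#3 → E#3 — gives the same interval.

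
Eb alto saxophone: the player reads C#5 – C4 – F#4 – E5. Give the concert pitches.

E4 Eb3 A3 G4

The Eb alto saxophone sounds a major sixth below written, so transpose each written note down a major sixth.
C#5 -> E4
C4 -> Eb3
F#4 -> A3
E5 -> G4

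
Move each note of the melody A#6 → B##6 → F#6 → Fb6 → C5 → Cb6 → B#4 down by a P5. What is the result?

D#6 E##6 B5 Bbb5 F4 Fb5 E#4

A perfect fifth down from A#6 gives D#6.
B##6 down a perfect fifth is E##6.
F#6: a fifth down reaches B, and 7 semitones makes it B5.
Fb6: a fifth down reaches B, and 7 semitones makes it Bbb5.
C5: a fifth down reaches F, and 7 semitones makes it F4.
A perfect fifth down from Cb6 gives Fb5.
B#4: a fifth down reaches E, and 7 semitones makes it E#4.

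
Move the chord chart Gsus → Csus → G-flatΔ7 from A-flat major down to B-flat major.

Asus Dsus AbΔ7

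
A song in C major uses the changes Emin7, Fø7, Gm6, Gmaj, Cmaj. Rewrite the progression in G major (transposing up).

Bmin7 Cø7 Dm6 Dmaj Gmaj

C major up to G major is a perfect fifth; each chord root moves by that interval while the quality stays the same.
Emin7: root E up a perfect fifth → B, giving Bmin7.
Fø7: root F up a perfect fifth → C, giving Cø7.
Gm6: root G up a perfect fifth → D, giving Dm6.
Gmaj: root G up a perfect fifth → D, giving Dmaj.
Cmaj: root C up a perfect fifth → G, giving Gmaj.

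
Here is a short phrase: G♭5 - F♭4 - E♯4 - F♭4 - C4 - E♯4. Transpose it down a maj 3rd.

Ebb5 Dbb4 C#4 Dbb4 Ab3 C#4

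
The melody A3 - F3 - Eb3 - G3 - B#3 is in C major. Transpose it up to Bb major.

G4 Eb4 Db4 F4 A#4

From C up to Bb is a minor seventh; apply that to each pitch.
A3 to G4
F3 to Eb4
Eb3 to Db4
G3 to F4
B#3 to A#4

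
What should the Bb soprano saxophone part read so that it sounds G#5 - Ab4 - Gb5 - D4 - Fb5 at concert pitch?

A#5 Bb4 Ab5 E4 Gb5

The Bb soprano saxophone sounds a major second below written, so the written part must be a major second above concert — transpose each note up.
G#5 → A#5
Ab4 → Bb4
Gb5 → Ab5
D4 → E4
Fb5 → Gb5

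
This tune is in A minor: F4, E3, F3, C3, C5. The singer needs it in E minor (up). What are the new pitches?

C5 B3 C4 G3 G5

From A up to E is a perfect fifth; apply that to each pitch.
F4 → C5
E3 → B3
F3 → C4
C3 → G3
C5 → G5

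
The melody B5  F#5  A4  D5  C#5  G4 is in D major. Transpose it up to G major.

From D up to G is a perfect fourth; apply that to each pitch.
B5 becomes E6
F#5 becomes B5
A4 becomes D5
D5 becomes G5
C#5 becomes F#5
G4 becomes C5

E6 B5 D5 G5 F#5 C5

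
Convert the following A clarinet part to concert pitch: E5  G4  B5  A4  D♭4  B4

C#5 E4 G#5 F#4 Bb3 G#4

The A clarinet sounds a minor third below written, so transpose each written note down a minor third.
E5 → C#5
G4 → E4
B5 → G#5
A4 → F#4
Db4 → Bb3
B4 → G#4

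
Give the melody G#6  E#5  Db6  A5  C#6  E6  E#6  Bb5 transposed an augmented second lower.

G#6 becomes F6
E#5 becomes D5
Db6 becomes Cbb6
A5 becomes Gb5
C#6 becomes Bb5
E6 becomes Db6
E#6 becomes D6
Bb5 becomes Abb5

F6 D5 Cbb6 Gb5 Bb5 Db6 D6 Abb5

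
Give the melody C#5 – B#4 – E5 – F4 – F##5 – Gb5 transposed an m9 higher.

C#5 to D6
B#4 to C#6
E5 to F6
F4 to Gb5
F##5 to G#6
Gb5 to Abb6

D6 C#6 F6 Gb5 G#6 Abb6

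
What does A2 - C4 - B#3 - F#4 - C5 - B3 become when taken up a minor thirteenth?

A2 -> F4
C4 -> Ab5
B#3 -> G#5
F#4 -> D6
C5 -> Ab6
B3 -> G5

F4 Ab5 G#5 D6 Ab6 G5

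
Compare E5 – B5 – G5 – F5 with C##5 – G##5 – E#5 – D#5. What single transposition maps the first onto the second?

down a diminished third

Take the first pair: E5 → C##5. E to C spans 3 letter names, so the interval is some kind of third.
C##5 to E5 is 2 semitones, which makes it a diminished third; the second version is lower, so the direction is down.
Checking another pair — F5 → D#5 — gives the same interval.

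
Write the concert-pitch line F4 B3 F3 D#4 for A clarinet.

Ab4 D4 Ab3 F#4

The A clarinet sounds a minor third below written, so the written part must be a minor third above concert — transpose each note up.
F4 to Ab4
B3 to D4
F3 to Ab3
D#4 to F#4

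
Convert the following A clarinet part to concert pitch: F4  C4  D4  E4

D4 A3 B3 C#4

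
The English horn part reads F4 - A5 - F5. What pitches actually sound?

Bb3 D5 Bb4

The English horn sounds a perfect fifth below written, so transpose each written note down a perfect fifth.
F4 -> Bb3
A5 -> D5
F5 -> Bb4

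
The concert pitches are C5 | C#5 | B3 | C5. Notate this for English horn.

G5 G#5 F#4 G5

Written C4 sounds as F3 on the English horn, so concert pitches are written a perfect fifth up.
C5 to G5
C#5 to G#5
B3 to F#4
C5 to G5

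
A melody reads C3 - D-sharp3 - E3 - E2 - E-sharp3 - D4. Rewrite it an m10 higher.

C3 -> Eb4
D#3 -> F#4
E3 -> G4
E2 -> G3
E#3 -> G#4
D4 -> F5

Eb4 F#4 G4 G3 G#4 F5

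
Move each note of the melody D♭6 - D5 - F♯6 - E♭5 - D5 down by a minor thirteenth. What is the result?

Db6 gives F4
D5 gives F#3
F#6 gives A#4
Eb5 gives G3
D5 gives F#3

F4 F#3 A#4 G3 F#3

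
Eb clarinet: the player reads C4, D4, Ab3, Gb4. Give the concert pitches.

Eb4 F4 Cb4 Bbb4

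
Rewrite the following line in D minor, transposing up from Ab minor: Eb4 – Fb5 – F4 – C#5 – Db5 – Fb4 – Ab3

From Ab up to D is an augmented fourth; apply that to each pitch.
Eb4 gives A4
Fb5 gives Bb5
F4 gives B4
C#5 gives F##5
Db5 gives G5
Fb4 gives Bb4
Ab3 gives D4

A4 Bb5 B4 F##5 G5 Bb4 D4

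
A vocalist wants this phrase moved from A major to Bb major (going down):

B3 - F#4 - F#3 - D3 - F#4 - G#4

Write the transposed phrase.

C3 G3 G2 Eb2 G3 A3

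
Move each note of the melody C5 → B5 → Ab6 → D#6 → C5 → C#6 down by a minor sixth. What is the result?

E4 D#5 C6 F##5 E4 E#5

C5: a sixth down reaches E, and 8 semitones makes it E4.
B5: a sixth down reaches D, and 8 semitones makes it D#5.
Ab6 down a minor sixth is C6.
D#6: a sixth down reaches F, and 8 semitones makes it F##5.
C5: a sixth down reaches E, and 8 semitones makes it E4.
A minor sixth down from C#6 gives E#5.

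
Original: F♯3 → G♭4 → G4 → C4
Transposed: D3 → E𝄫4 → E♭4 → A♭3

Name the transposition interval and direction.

down a major third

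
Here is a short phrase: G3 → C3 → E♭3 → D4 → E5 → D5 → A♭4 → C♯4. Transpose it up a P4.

A perfect fourth up from G3 gives C4.
A perfect fourth up from C3 gives F3.
Eb3: a fourth up reaches A, and 5 semitones makes it Ab3.
D4 up a perfect fourth is G4.
A perfect fourth up from E5 gives A5.
D5: a fourth up reaches G, and 5 semitones makes it G5.
Ab4: a fourth up reaches D, and 5 semitones makes it Db5.
C#4 up a perfect fourth is F#4.

C4 F3 Ab3 G4 A5 G5 Db5 F#4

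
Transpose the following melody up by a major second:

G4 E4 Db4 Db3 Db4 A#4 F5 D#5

A4 F#4 Eb4 Eb3 Eb4 B#4 G5 E#5

G4 up a major second is A4.
A major second up from E4 gives F#4.
Db4 up a major second is Eb4.
Db3: a second up reaches E, and 2 semitones makes it Eb3.
Db4: a second up reaches E, and 2 semitones makes it Eb4.
A#4 up a major second is B#4.
A major second up from F5 gives G5.
A major second up from D#5 gives E#5.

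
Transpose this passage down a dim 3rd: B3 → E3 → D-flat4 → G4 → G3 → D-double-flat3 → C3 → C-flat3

B3: a third down reaches G, and 2 semitones makes it G##3.
E3 down a diminished third is C##3.
Db4 down a diminished third is B3.
A diminished third down from G4 gives E#4.
G3: a third down reaches E, and 2 semitones makes it E#3.
A diminished third down from Dbb3 gives Bb2.
C3 down a diminished third is A#2.
Cb3: a third down reaches A, and 2 semitones makes it A2.

G##3 C##3 B3 E#4 E#3 Bb2 A#2 A2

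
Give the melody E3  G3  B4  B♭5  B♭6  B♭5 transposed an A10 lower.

E3: a tenth down reaches C, and 17 semitones makes it Cb2.
G3: a tenth down reaches E, and 17 semitones makes it Ebb2.
B4 down an augmented tenth is Gb3.
Bb5 down an augmented tenth is Gbb4.
An augmented tenth down from Bb6 gives Gbb5.
Bb5: a tenth down reaches G, and 17 semitones makes it Gbb4.

Cb2 Ebb2 Gb3 Gbb4 Gbb5 Gbb4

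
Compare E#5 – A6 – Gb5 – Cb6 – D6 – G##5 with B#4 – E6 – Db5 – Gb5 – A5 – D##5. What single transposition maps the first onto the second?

down a perfect fourth

From E#5 to B#4 is 4 letter names — a fourth of some quality.
B#4 to E#5 is 5 semitones, which makes it a perfect fourth; the second version is lower, so the direction is down.
Checking another pair — G##5 → D##5 — gives the same interval.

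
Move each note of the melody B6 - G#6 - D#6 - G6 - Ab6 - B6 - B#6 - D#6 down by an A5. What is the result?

B6 gives Eb6
G#6 gives C6
D#6 gives G5
G6 gives Cb6
Ab6 gives Dbb6
B6 gives Eb6
B#6 gives E6
D#6 gives G5

Eb6 C6 G5 Cb6 Dbb6 Eb6 E6 G5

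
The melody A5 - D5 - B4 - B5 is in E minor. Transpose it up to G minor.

From E up to G is a minor third; apply that to each pitch.
A5 → C6
D5 → F5
B4 → D5
B5 → D6

C6 F5 D5 D6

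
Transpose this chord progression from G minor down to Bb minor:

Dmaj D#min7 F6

Fmaj F#min7 Ab6

G minor down to Bb minor is a major sixth; each chord root moves by that interval while the quality stays the same.
Dmaj: root D down a major sixth → F, giving Fmaj.
D#min7: root D# down a major sixth → F#, giving F#min7.
F6: root F down a major sixth → Ab, giving Ab6.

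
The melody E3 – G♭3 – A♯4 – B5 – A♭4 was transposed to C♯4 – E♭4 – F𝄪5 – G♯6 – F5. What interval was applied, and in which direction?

From E3 to C#4 is 6 letter names — a sixth of some quality.
E3 to C#4 is 9 semitones, which makes it a major sixth; the second version is higher, so the direction is up.
Checking another pair — Ab4 → F5 — gives the same interval.

up a major sixth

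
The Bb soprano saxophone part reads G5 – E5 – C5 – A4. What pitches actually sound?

F5 D5 Bb4 G4

Written C4 on the Bb soprano saxophone sounds as Bb3, a major second lower; apply that shift to every note.
G5 → F5
E5 → D5
C5 → Bb4
A4 → G4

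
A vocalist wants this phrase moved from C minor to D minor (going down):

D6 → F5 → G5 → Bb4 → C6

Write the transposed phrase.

C minor to D minor down is a minor seventh, so every note moves down by that interval.
D6 to E5
F5 to G4
G5 to A4
Bb4 to C4
C6 to D5

E5 G4 A4 C4 D5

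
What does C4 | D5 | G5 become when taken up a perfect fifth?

C4 to G4
D5 to A5
G5 to D6

G4 A5 D6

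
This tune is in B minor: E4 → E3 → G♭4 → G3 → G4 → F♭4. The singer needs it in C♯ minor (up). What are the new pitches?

F#4 F#3 Ab4 A3 A4 Gb4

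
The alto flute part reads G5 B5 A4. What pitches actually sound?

D5 F#5 E4

Written C4 on the alto flute sounds as G3, a perfect fourth lower; apply that shift to every note.
G5 to D5
B5 to F#5
A4 to E4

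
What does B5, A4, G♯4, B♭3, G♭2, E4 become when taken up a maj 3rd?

D#6 C#5 B#4 D4 Bb2 G#4

B5 up a major third is D#6.
A4: a third up reaches C, and 4 semitones makes it C#5.
G#4 up a major third is B#4.
Bb3 up a major third is D4.
Gb2 up a major third is Bb2.
E4 up a major third is G#4.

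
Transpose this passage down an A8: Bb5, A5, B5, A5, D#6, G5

Bbb4 Ab4 Bb4 Ab4 D5 Gb4

Bb5: an octave down reaches B, and 13 semitones makes it Bbb4.
A5 down an augmented octave is Ab4.
B5 down an augmented octave is Bb4.
A5: an octave down reaches A, and 13 semitones makes it Ab4.
D#6 down an augmented octave is D5.
An augmented octave down from G5 gives Gb4.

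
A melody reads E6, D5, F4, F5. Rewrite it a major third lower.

E6: a third down reaches C, and 4 semitones makes it C6.
D5 down a major third is Bb4.
F4: a third down reaches D, and 4 semitones makes it Db4.
F5 down a major third is Db5.

C6 Bb4 Db4 Db5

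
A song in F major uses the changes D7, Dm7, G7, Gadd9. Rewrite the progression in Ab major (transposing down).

F7 Fm7 Bb7 Bbadd9

F major down to Ab major is a major sixth; each chord root moves by that interval while the quality stays the same.
D7: root D down a major sixth → F, giving F7.
Dm7: root D down a major sixth → F, giving Fm7.
G7: root G down a major sixth → Bb, giving Bb7.
Gadd9: root G down a major sixth → Bb, giving Bbadd9.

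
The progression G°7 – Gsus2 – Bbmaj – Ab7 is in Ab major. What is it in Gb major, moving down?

F°7 Fsus2 Abmaj Gb7

Ab major down to Gb major is a major second; each chord root moves by that interval while the quality stays the same.
G°7: root G down a major second → F, giving F°7.
Gsus2: root G down a major second → F, giving Fsus2.
Bbmaj: root Bb down a major second → Ab, giving Abmaj.
Ab7: root Ab down a major second → Gb, giving Gb7.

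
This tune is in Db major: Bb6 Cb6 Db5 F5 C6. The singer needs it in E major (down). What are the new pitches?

C#6 D5 E4 G#4 D#5

From Db down to E is a diminished seventh; apply that to each pitch.
Bb6 -> C#6
Cb6 -> D5
Db5 -> E4
F5 -> G#4
C6 -> D#5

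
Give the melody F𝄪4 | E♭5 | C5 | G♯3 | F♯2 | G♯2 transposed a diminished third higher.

F##4 up a diminished third is A4.
A diminished third up from Eb5 gives Gbb5.
C5 up a diminished third is Ebb5.
G#3 up a diminished third is Bb3.
F#2 up a diminished third is Ab2.
G#2 up a diminished third is Bb2.

A4 Gbb5 Ebb5 Bb3 Ab2 Bb2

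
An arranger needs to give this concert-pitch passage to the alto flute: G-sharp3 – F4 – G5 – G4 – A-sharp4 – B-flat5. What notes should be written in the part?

The alto flute sounds a perfect fourth below written, so the written part must be a perfect fourth above concert — transpose each note up.
G#3 -> C#4
F4 -> Bb4
G5 -> C6
G4 -> C5
A#4 -> D#5
Bb5 -> Eb6

C#4 Bb4 C6 C5 D#5 Eb6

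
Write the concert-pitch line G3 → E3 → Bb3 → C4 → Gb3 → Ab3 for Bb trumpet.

The Bb trumpet sounds a major second below written, so the written part must be a major second above concert — transpose each note up.
G3 gives A3
E3 gives F#3
Bb3 gives C4
C4 gives D4
Gb3 gives Ab3
Ab3 gives Bb3

A3 F#3 C4 D4 Ab3 Bb3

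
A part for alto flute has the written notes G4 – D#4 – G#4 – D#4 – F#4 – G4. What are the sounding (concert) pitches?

D4 A#3 D#4 A#3 C#4 D4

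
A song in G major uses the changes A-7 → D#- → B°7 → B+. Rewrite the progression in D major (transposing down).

G major down to D major is a perfect fourth; each chord root moves by that interval while the quality stays the same.
A-7: root A down a perfect fourth → E, giving E-7.
D#-: root D# down a perfect fourth → A#, giving A#-.
B°7: root B down a perfect fourth → F#, giving F#°7.
B+: root B down a perfect fourth → F#, giving F#+.

E-7 A#- F#°7 F#+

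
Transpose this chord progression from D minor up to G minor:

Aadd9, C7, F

Dadd9 F7 Bb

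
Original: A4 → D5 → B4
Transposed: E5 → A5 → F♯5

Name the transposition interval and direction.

up a perfect fifth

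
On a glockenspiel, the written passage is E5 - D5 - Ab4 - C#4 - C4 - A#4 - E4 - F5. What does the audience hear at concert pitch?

E7 D7 Ab6 C#6 C6 A#6 E6 F7

Written C4 on the glockenspiel sounds as C6, a perfect fifteenth higher; apply that shift to every note.
E5 -> E7
D5 -> D7
Ab4 -> Ab6
C#4 -> C#6
C4 -> C6
A#4 -> A#6
E4 -> E6
F5 -> F7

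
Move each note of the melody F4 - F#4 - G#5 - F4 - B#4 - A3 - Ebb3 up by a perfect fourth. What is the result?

Bb4 B4 C#6 Bb4 E#5 D4 Abb3

A perfect fourth up from F4 gives Bb4.
F#4: a fourth up reaches B, and 5 semitones makes it B4.
G#5 up a perfect fourth is C#6.
F4 up a perfect fourth is Bb4.
B#4: a fourth up reaches E, and 5 semitones makes it E#5.
A3: a fourth up reaches D, and 5 semitones makes it D4.
A perfect fourth up from Ebb3 gives Abb3.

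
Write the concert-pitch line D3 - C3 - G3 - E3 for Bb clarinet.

E3 D3 A3 F#3

The Bb clarinet sounds a major second below written, so the written part must be a major second above concert — transpose each note up.
D3 gives E3
C3 gives D3
G3 gives A3
E3 gives F#3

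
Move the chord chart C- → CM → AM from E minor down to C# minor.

A- AM F#M

E minor down to C# minor is a minor third; each chord root moves by that interval while the quality stays the same.
C-: root C down a minor third → A, giving A-.
CM: root C down a minor third → A, giving AM.
AM: root A down a minor third → F#, giving F#M.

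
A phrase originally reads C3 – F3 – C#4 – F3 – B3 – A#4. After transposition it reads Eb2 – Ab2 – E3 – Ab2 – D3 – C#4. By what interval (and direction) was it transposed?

down a major sixth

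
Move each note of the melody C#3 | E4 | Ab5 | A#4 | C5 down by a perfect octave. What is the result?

C#2 E3 Ab4 A#3 C4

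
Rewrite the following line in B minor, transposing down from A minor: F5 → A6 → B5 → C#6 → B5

G4 B5 C#5 D#5 C#5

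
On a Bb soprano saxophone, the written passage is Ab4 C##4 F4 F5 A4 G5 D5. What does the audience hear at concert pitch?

Gb4 B#3 Eb4 Eb5 G4 F5 C5

Written C4 on the Bb soprano saxophone sounds as Bb3, a major second lower; apply that shift to every note.
Ab4 -> Gb4
C##4 -> B#3
F4 -> Eb4
F5 -> Eb5
A4 -> G4
G5 -> F5
D5 -> C5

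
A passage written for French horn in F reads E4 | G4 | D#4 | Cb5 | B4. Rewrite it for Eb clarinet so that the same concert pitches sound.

First find concert pitch: the French horn in F sounds a perfect fifth below written, so E4 G4 D#4 Cb5 B4 sounds A3 C4 G#3 Fb4 E4.
Then write for Eb clarinet: it sounds a minor third above written, so the part must be a minor third below concert.
A3 → F#3
C4 → A3
G#3 → E#3
Fb4 → Db4
E4 → C#4

F#3 A3 E#3 Db4 C#4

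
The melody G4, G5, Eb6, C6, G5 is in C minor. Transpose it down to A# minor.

E#4 E#5 C#6 A#5 E#5

From C down to A# is a diminished third; apply that to each pitch.
G4 gives E#4
G5 gives E#5
Eb6 gives C#6
C6 gives A#5
G5 gives E#5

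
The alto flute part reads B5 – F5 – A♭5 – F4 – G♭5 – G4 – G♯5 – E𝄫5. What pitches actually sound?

The alto flute sounds a perfect fourth below written, so transpose each written note down a perfect fourth.
B5 -> F#5
F5 -> C5
Ab5 -> Eb5
F4 -> C4
Gb5 -> Db5
G4 -> D4
G#5 -> D#5
Ebb5 -> Bbb4

F#5 C5 Eb5 C4 Db5 D4 D#5 Bbb4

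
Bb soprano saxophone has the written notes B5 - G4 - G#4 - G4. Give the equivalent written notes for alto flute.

D6 Bb4 B4 Bb4

First find concert pitch: the Bb soprano saxophone sounds a major second below written, so B5 G4 G#4 G4 sounds A5 F4 F#4 F4.
Then write for alto flute: it sounds a perfect fourth below written, so the part must be a perfect fourth above concert.
A5 → D6
F4 → Bb4
F#4 → B4
F4 → Bb4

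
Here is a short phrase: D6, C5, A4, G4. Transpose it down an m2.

D6: a second down reaches C, and 1 semitone makes it C#6.
A minor second down from C5 gives B4.
A4: a second down reaches G, and 1 semitone makes it G#4.
G4 down a minor second is F#4.

C#6 B4 G#4 F#4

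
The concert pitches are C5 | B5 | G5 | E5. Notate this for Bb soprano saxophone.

Written C4 sounds as Bb3 on the Bb soprano saxophone, so concert pitches are written a major second up.
C5 gives D5
B5 gives C#6
G5 gives A5
E5 gives F#5

D5 C#6 A5 F#5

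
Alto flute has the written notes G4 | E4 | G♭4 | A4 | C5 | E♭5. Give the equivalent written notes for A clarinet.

First find concert pitch: the alto flute sounds a perfect fourth below written, so G4 E4 G♭4 A4 C5 E♭5 sounds D4 B3 Db4 E4 G4 Bb4.
Then write for A clarinet: it sounds a minor third below written, so the part must be a minor third above concert.
D4 → F4
B3 → D4
Db4 → Fb4
E4 → G4
G4 → Bb4
Bb4 → Db5

F4 D4 Fb4 G4 Bb4 Db5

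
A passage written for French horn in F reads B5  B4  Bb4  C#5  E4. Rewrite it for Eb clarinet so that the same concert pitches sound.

C#5 C#4 C4 D#4 F#3

First find concert pitch: the French horn in F sounds a perfect fifth below written, so B5 B4 Bb4 C#5 E4 sounds E5 E4 Eb4 F#4 A3.
Then write for Eb clarinet: it sounds a minor third above written, so the part must be a minor third below concert.
E5 → C#5
E4 → C#4
Eb4 → C4
F#4 → D#4
A3 → F#3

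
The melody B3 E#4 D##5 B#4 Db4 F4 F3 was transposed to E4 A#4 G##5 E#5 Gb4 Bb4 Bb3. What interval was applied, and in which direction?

up a perfect fourth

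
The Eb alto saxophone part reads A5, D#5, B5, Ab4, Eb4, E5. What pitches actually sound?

Written C4 on the Eb alto saxophone sounds as Eb3, a major sixth lower; apply that shift to every note.
A5 -> C5
D#5 -> F#4
B5 -> D5
Ab4 -> Cb4
Eb4 -> Gb3
E5 -> G4

C5 F#4 D5 Cb4 Gb3 G4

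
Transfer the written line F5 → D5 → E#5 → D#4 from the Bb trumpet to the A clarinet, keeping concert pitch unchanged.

Gb5 Eb5 F#5 E4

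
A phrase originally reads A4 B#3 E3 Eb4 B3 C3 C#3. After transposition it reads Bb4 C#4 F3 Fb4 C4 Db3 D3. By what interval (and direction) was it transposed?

From A4 to Bb4 is 2 letter names — a second of some quality.
A4 to Bb4 is 1 semitone, which makes it a minor second; the second version is higher, so the direction is up.
Checking another pair — C#3 → D3 — gives the same interval.

up a minor second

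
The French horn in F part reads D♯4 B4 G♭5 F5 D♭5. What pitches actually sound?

G#3 E4 Cb5 Bb4 Gb4

Written C4 on the French horn in F sounds as F3, a perfect fifth lower; apply that shift to every note.
D#4 to G#3
B4 to E4
Gb5 to Cb5
F5 to Bb4
Db5 to Gb4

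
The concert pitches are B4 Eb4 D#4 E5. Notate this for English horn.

The English horn sounds a perfect fifth below written, so the written part must be a perfect fifth above concert — transpose each note up.
B4 to F#5
Eb4 to Bb4
D#4 to A#4
E5 to B5

F#5 Bb4 A#4 B5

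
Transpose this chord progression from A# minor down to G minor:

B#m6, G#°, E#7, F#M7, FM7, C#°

Am6 F° D7 EbM7 EbbM7 Bb°

A# minor down to G minor is an augmented second; each chord root moves by that interval while the quality stays the same.
B#m6: root B# down an augmented second → A, giving Am6.
G#°: root G# down an augmented second → F, giving F°.
E#7: root E# down an augmented second → D, giving D7.
F#M7: root F# down an augmented second → Eb, giving EbM7.
FM7: root F down an augmented second → Ebb, giving EbbM7.
C#°: root C# down an augmented second → Bb, giving Bb°.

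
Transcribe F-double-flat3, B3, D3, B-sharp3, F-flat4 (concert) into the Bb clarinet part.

Gbb3 C#4 E3 C##4 Gb4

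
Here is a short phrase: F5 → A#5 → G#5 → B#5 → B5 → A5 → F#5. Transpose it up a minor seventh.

Eb6 G#6 F#6 A#6 A6 G6 E6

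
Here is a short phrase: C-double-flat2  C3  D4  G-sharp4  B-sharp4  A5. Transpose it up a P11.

Cbb2 up a perfect eleventh is Fbb3.
A perfect eleventh up from C3 gives F4.
D4: an eleventh up reaches G, and 17 semitones makes it G5.
G#4: an eleventh up reaches C, and 17 semitones makes it C#6.
B#4 up a perfect eleventh is E#6.
A5 up a perfect eleventh is D7.

Fbb3 F4 G5 C#6 E#6 D7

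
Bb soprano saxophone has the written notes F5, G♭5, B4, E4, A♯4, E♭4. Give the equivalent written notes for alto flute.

First find concert pitch: the Bb soprano saxophone sounds a major second below written, so F5 G♭5 B4 E4 A♯4 E♭4 sounds Eb5 Fb5 A4 D4 G#4 Db4.
Then write for alto flute: it sounds a perfect fourth below written, so the part must be a perfect fourth above concert.
Eb5 → Ab5
Fb5 → Bbb5
A4 → D5
D4 → G4
G#4 → C#5
Db4 → Gb4

Ab5 Bbb5 D5 G4 C#5 Gb4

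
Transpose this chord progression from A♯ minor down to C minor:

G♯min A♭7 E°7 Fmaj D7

Bbmin Cbb7 Gb°7 Abbmaj Fb7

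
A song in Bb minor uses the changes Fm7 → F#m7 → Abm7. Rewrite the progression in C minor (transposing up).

Bb minor up to C minor is a major second; each chord root moves by that interval while the quality stays the same.
Fm7: root F up a major second → G, giving Gm7.
F#m7: root F# up a major second → G#, giving G#m7.
Abm7: root Ab up a major second → Bb, giving Bbm7.

Gm7 G#m7 Bbm7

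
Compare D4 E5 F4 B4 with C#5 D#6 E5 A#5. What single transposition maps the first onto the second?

Take the first pair: D4 → C#5. D to C spans 7 letter names, so the interval is some kind of seventh.
D4 to C#5 is 11 semitones, which makes it a major seventh; the second version is higher, so the direction is up.
Checking another pair — B4 → A#5 — gives the same interval.

up a major seventh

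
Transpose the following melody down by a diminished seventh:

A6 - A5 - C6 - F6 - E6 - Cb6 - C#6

B#5 B#4 D#5 G#5 F##5 D5 D##5

A6 → B#5
A5 → B#4
C6 → D#5
F6 → G#5
E6 → F##5
Cb6 → D5
C#6 → D##5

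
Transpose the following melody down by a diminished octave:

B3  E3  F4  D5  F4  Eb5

B#2 E#2 F#3 D#4 F#3 E4

B3 -> B#2
E3 -> E#2
F4 -> F#3
D5 -> D#4
F4 -> F#3
Eb5 -> E4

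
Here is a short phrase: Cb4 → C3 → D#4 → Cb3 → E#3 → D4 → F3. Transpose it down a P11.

Cb4 down a perfect eleventh is Gb2.
C3: an eleventh down reaches G, and 17 semitones makes it G1.
D#4: an eleventh down reaches A, and 17 semitones makes it A#2.
Cb3 down a perfect eleventh is Gb1.
A perfect eleventh down from E#3 gives B#1.
D4: an eleventh down reaches A, and 17 semitones makes it A2.
A perfect eleventh down from F3 gives C2.

Gb2 G1 A#2 Gb1 B#1 A2 C2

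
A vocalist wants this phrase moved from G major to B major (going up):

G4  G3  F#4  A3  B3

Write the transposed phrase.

From G up to B is a major third; apply that to each pitch.
G4 to B4
G3 to B3
F#4 to A#4
A3 to C#4
B3 to D#4

B4 B3 A#4 C#4 D#4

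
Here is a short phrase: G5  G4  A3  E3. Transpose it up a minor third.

Bb5 Bb4 C4 G3

G5 up a minor third is Bb5.
A minor third up from G4 gives Bb4.
A3: a third up reaches C, and 3 semitones makes it C4.
E3: a third up reaches G, and 3 semitones makes it G3.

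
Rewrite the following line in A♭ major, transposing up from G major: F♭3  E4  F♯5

From G up to A♭ is a minor second; apply that to each pitch.
Fb3 becomes Gbb3
E4 becomes F4
F#5 becomes G5

Gbb3 F4 G5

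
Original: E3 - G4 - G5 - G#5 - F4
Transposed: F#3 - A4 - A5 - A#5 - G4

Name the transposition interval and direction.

From E3 to F#3 is 2 letter names — a second of some quality.
E3 to F#3 is 2 semitones, which makes it a major second; the second version is higher, so the direction is up.
Checking another pair — F4 → G4 — gives the same interval.

up a major second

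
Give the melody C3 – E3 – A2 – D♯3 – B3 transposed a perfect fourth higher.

F3 A3 D3 G#3 E4

C3: a fourth up reaches F, and 5 semitones makes it F3.
E3 up a perfect fourth is A3.
A perfect fourth up from A2 gives D3.
D#3: a fourth up reaches G, and 5 semitones makes it G#3.
B3 up a perfect fourth is E4.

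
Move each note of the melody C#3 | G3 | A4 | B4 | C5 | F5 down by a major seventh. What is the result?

C#3 → D2
G3 → Ab2
A4 → Bb3
B4 → C4
C5 → Db4
F5 → Gb4

D2 Ab2 Bb3 C4 Db4 Gb4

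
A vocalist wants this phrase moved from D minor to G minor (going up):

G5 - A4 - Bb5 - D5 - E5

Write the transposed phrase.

From D up to G is a perfect fourth; apply that to each pitch.
G5 -> C6
A4 -> D5
Bb5 -> Eb6
D5 -> G5
E5 -> A5

C6 D5 Eb6 G5 A5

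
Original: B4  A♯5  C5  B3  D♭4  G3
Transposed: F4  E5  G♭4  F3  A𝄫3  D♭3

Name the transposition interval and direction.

Take the first pair: B4 → F4. B to F spans 4 letter names, so the interval is some kind of fourth.
F4 to B4 is 6 semitones, which makes it an augmented fourth; the second version is lower, so the direction is down.
Checking another pair — G3 → Db3 — gives the same interval.

down an augmented fourth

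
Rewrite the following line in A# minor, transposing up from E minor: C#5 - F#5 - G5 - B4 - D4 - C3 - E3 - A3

F##5 B#5 C#6 E#5 G#4 F#3 A#3 D#4

From E up to A# is an augmented fourth; apply that to each pitch.
C#5 -> F##5
F#5 -> B#5
G5 -> C#6
B4 -> E#5
D4 -> G#4
C3 -> F#3
E3 -> A#3
A3 -> D#4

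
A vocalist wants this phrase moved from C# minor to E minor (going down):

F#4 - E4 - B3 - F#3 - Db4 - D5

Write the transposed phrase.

C# minor to E minor down is a major sixth, so every note moves down by that interval.
F#4 → A3
E4 → G3
B3 → D3
F#3 → A2
Db4 → Fb3
D5 → F4

A3 G3 D3 A2 Fb3 F4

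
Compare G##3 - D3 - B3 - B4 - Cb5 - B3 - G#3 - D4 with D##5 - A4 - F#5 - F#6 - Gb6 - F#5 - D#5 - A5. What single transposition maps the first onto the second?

up a perfect twelfth

Take the first pair: G##3 → D##5. G to D spans 12 letter names, so the interval is some kind of twelfth.
G##3 to D##5 is 19 semitones, which makes it a perfect twelfth; the second version is higher, so the direction is up.
Checking another pair — D4 → A5 — gives the same interval.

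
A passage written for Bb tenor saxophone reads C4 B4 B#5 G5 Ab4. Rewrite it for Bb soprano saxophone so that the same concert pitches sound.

C3 B3 B#4 G4 Ab3

First find concert pitch: the Bb tenor saxophone sounds a major ninth below written, so C4 B4 B#5 G5 Ab4 sounds Bb2 A3 A#4 F4 Gb3.
Then write for Bb soprano saxophone: it sounds a major second below written, so the part must be a major second above concert.
Bb2 → C3
A3 → B3
A#4 → B#4
F4 → G4
Gb3 → Ab3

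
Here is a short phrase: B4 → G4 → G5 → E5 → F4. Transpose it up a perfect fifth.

F#5 D5 D6 B5 C5

B4 gives F#5
G4 gives D5
G5 gives D6
E5 gives B5
F4 gives C5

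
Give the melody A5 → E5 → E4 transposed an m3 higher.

A5 to C6
E5 to G5
E4 to G4

C6 G5 G4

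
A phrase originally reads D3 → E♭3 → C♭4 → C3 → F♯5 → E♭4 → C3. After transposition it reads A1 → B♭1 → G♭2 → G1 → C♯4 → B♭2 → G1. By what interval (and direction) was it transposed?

Take the first pair: D3 → A1. D to A spans 11 letter names, so the interval is some kind of eleventh.
A1 to D3 is 17 semitones, which makes it a perfect eleventh; the second version is lower, so the direction is down.
Checking another pair — C3 → G1 — gives the same interval.

down a perfect eleventh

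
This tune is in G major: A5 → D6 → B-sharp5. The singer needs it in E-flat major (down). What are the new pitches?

F5 Bb5 G#5

From G down to E-flat is a major third; apply that to each pitch.
A5 -> F5
D6 -> Bb5
B#5 -> G#5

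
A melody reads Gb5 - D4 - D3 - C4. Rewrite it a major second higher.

Gb5: a second up reaches A, and 2 semitones makes it Ab5.
D4 up a major second is E4.
D3 up a major second is E3.
C4: a second up reaches D, and 2 semitones makes it D4.

Ab5 E4 E3 D4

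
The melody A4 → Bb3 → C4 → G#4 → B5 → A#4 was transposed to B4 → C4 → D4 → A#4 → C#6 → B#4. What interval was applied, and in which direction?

up a major second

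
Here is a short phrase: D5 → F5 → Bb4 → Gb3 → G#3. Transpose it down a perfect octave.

D4 F4 Bb3 Gb2 G#2

D5: an octave down reaches D, and 12 semitones makes it D4.
F5 down a perfect octave is F4.
Bb4: an octave down reaches B, and 12 semitones makes it Bb3.
A perfect octave down from Gb3 gives Gb2.
A perfect octave down from G#3 gives G#2.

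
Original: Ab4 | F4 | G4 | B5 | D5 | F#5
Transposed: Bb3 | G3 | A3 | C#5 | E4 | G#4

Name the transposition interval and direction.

From Ab4 to Bb3 is 7 letter names — a seventh of some quality.
Bb3 to Ab4 is 10 semitones, which makes it a minor seventh; the second version is lower, so the direction is down.
Checking another pair — F#5 → G#4 — gives the same interval.

down a minor seventh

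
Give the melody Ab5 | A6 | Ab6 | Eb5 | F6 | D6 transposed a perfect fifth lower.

Ab5 to Db5
A6 to D6
Ab6 to Db6
Eb5 to Ab4
F6 to Bb5
D6 to G5

Db5 D6 Db6 Ab4 Bb5 G5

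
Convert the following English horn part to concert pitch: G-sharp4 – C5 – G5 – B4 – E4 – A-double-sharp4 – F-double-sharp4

C#4 F4 C5 E4 A3 D##4 B#3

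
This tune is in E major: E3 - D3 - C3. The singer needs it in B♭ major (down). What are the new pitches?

Bb2 Ab2 Gb2

From E down to B♭ is an augmented fourth; apply that to each pitch.
E3 to Bb2
D3 to Ab2
C3 to Gb2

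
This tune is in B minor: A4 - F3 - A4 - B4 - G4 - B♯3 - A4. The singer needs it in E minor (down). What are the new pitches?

D4 Bb2 D4 E4 C4 E#3 D4

B minor to E minor down is a perfect fifth, so every note moves down by that interval.
A4 becomes D4
F3 becomes Bb2
A4 becomes D4
B4 becomes E4
G4 becomes C4
B#3 becomes E#3
A4 becomes D4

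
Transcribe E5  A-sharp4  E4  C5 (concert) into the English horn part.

B5 E#5 B4 G5

The English horn sounds a perfect fifth below written, so the written part must be a perfect fifth above concert — transpose each note up.
E5 becomes B5
A#4 becomes E#5
E4 becomes B4
C5 becomes G5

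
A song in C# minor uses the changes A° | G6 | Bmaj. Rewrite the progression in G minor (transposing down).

C# minor down to G minor is an augmented fourth; each chord root moves by that interval while the quality stays the same.
A°: root A down an augmented fourth → Eb, giving Eb°.
G6: root G down an augmented fourth → Db, giving Db6.
Bmaj: root B down an augmented fourth → F, giving Fmaj.

Eb° Db6 Fmaj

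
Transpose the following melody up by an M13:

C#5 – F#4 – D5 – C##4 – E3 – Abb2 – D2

A#6 D#6 B6 A##5 C#5 Fb4 B3

A major thirteenth up from C#5 gives A#6.
A major thirteenth up from F#4 gives D#6.
A major thirteenth up from D5 gives B6.
C##4 up a major thirteenth is A##5.
A major thirteenth up from E3 gives C#5.
Abb2: a thirteenth up reaches F, and 21 semitones makes it Fb4.
D2: a thirteenth up reaches B, and 21 semitones makes it B3.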